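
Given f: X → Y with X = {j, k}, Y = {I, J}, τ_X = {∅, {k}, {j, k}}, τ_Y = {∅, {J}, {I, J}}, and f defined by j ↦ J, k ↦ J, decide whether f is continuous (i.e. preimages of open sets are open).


f IS continuous.

Compute f^{-1}(U) for each U ∈ τ_Y:
  U = ∅: f^{-1}(U) = ∅ ∈ τ_X ✓.
  U = {J}: f^{-1}(U) = {j, k} ∈ τ_X ✓.
  U = {I, J}: f^{-1}(U) = {j, k} ∈ τ_X ✓.
Every preimage lies in τ_X, so f IS continuous.


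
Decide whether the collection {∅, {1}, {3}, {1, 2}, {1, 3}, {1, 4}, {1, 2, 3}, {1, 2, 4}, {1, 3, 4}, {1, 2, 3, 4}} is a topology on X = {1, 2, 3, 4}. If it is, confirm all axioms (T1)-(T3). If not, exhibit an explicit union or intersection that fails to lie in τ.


τ IS a topology on X.

Axiom (T1): ∅ ∈ τ? Yes; X ∈ τ? Yes.
Axiom (T2/T3): check pairwise unions and intersections of members of τ.
All pairwise intersections and unions checked — each lies in τ. Therefore τ satisfies (T1), (T2), (T3): it IS a topology on X.


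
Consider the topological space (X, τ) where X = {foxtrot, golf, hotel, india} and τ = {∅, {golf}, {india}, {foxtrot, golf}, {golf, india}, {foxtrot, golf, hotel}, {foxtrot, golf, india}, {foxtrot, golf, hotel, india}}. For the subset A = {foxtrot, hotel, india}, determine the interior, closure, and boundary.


int(A) = {india}, cl(A) = {foxtrot, hotel, india}, ∂A = {foxtrot, hotel}.

Closed sets in (X, τ) are complements of opens:
  closed(X, τ) = {∅, {hotel}, {india}, {foxtrot, hotel}, {hotel, india}, {foxtrot, golf, hotel}, {foxtrot, hotel, india}, {foxtrot, golf, hotel, india}}.
int(A) = ⋃ {U ∈ τ : U ⊆ A}. Opens contained in A: ∅, {india}.
Taking the union of these: int(A) = {india}.
cl(A) = ⋂ {C closed : A ⊆ C}. Closed sets containing A: {foxtrot, hotel, india}, {foxtrot, golf, hotel, india}.
Intersecting these: cl(A) = {foxtrot, hotel, india}.
∂A = cl(A) ∖ int(A) = {foxtrot, hotel, india} ∖ {india} = {foxtrot, hotel}.


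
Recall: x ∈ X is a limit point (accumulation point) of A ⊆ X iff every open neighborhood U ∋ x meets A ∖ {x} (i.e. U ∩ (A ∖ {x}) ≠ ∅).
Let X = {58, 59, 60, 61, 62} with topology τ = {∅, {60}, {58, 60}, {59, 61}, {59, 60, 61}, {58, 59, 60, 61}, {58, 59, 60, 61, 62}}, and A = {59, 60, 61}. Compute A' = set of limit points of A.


A' = {58, 59, 61, 62}

For each x ∈ X, list the open sets U ∈ τ with x ∈ U, then check whether U ∩ (A ∖ {x}) ≠ ∅ for every such U.
  x = 58: opens ∋ x are {58, 60}, {58, 59, 60, 61}, {58, 59, 60, 61, 62}; each meets A ∖ {58}, so x IS a limit point.
  x = 59: opens ∋ x are {59, 61}, {59, 60, 61}, {58, 59, 60, 61}, {58, 59, 60, 61, 62}; each meets A ∖ {59}, so x IS a limit point.
  x = 60: open {60} ∋ x has {60} ∩ (A ∖ {60}) = ∅, so x is NOT a limit point.
  x = 61: opens ∋ x are {59, 61}, {59, 60, 61}, {58, 59, 60, 61}, {58, 59, 60, 61, 62}; each meets A ∖ {61}, so x IS a limit point.
  x = 62: opens ∋ x are {58, 59, 60, 61, 62}; each meets A ∖ {62}, so x IS a limit point.
Collecting: A' = {58, 59, 61, 62}.


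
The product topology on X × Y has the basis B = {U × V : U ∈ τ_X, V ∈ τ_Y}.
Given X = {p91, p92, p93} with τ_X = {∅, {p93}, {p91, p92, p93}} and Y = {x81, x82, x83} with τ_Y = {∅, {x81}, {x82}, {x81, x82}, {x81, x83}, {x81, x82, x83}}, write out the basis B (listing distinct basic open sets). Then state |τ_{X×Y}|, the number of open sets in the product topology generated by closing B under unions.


Basis B = {∅ × ∅, {p93} × {x81}, {p93} × {x82}, {p93} × {x81, x82}, {p93} × {x81, x83}, {p91, p92, p93} × {x81}, {p91, p92, p93} × {x82}, {p93} × {x81, x82, x83}, {p91, p92, p93} × {x81, x82}, {p91, p92, p93} × {x81, x83}, {p91, p92, p93} × {x81, x82, x83}}; |τ_{X×Y}| = 18.

Enumerate products U × V with U ∈ τ_X, V ∈ τ_Y (deduplicated):
  ∅ × ∅ = {} (∅)
  {p93} × {x81} = {(p93,x81)}
  {p93} × {x82} = {(p93,x82)}
  {p93} × {x81, x82} = {(p93,x81), (p93,x82)}
  {p93} × {x81, x83} = {(p93,x81), (p93,x83)}
  {p91, p92, p93} × {x81} = {(p91,x81), (p92,x81), (p93,x81)}
  {p91, p92, p93} × {x82} = {(p91,x82), (p92,x82), (p93,x82)}
  {p93} × {x81, x82, x83} = {(p93,x81), (p93,x82), (p93,x83)}
  {p91, p92, p93} × {x81, x82} = {(p91,x81), (p91,x82), (p92,x81), (p92,x82), (p93,x81), (p93,x82)}
  {p91, p92, p93} × {x81, x83} = {(p91,x81), (p91,x83), (p92,x81), (p92,x83), (p93,x81), (p93,x83)}
  {p91, p92, p93} × {x81, x82, x83} = {(p91,x81), (p91,x82), (p91,x83), (p92,x81), (p92,x82), (p92,x83), (p93,x81), (p93,x82), (p93,x83)}
These 11 distinct sets form the basis B.
Close under arbitrary unions to get τ_{X×Y}; counting gives |τ_{X×Y}| = 18.


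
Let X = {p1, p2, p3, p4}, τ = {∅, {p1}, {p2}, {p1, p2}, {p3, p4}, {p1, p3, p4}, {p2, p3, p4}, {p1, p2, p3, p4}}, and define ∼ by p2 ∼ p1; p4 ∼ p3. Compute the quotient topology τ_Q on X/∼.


X/∼ = {[p1=p2], [p3=p4]}; |τ_Q| = 4.

Equivalence classes: [p1=p2], [p3=p4].
Quotient map π: X → X/∼ sends p1 ↦ [p1=p2], p2 ↦ [p1=p2], p3 ↦ [p3=p4], p4 ↦ [p3=p4].
For each subset V ⊆ X/∼, compute π^{-1}(V) ⊆ X and check whether π^{-1}(V) ∈ τ. V is open in τ_Q iff π^{-1}(V) ∈ τ.
  V = {}: π^{-1}(V) = ∅ ∈ τ ✓.
  V = {[p1=p2]}: π^{-1}(V) = {p1, p2} ∈ τ ✓.
  V = {[p3=p4]}: π^{-1}(V) = {p3, p4} ∈ τ ✓.
  V = {[p1=p2], [p3=p4]}: π^{-1}(V) = {p1, p2, p3, p4} ∈ τ ✓.
Open sets in the quotient: τ_Q = {{}, {[p1=p2]}, {[p3=p4]}, {[p1=p2], [p3=p4]}} (4 elements).


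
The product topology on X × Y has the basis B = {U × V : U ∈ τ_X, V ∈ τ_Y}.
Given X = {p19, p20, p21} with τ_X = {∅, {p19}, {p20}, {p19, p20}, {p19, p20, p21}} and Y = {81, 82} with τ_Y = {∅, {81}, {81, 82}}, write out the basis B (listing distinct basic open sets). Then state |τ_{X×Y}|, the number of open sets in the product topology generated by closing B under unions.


Basis B = {∅ × ∅, {p19} × {81}, {p20} × {81}, {p19} × {81, 82}, {p19, p20} × {81}, {p20} × {81, 82}, {p19, p20, p21} × {81}, {p19, p20} × {81, 82}, {p19, p20, p21} × {81, 82}}; |τ_{X×Y}| = 14.

Enumerate products U × V with U ∈ τ_X, V ∈ τ_Y (deduplicated):
  ∅ × ∅ = {} (∅)
  {p19} × {81} = {(p19,81)}
  {p20} × {81} = {(p20,81)}
  {p19} × {81, 82} = {(p19,81), (p19,82)}
  {p19, p20} × {81} = {(p19,81), (p20,81)}
  {p20} × {81, 82} = {(p20,81), (p20,82)}
  {p19, p20, p21} × {81} = {(p19,81), (p20,81), (p21,81)}
  {p19, p20} × {81, 82} = {(p19,81), (p19,82), (p20,81), (p20,82)}
  {p19, p20, p21} × {81, 82} = {(p19,81), (p19,82), (p20,81), (p20,82), (p21,81), (p21,82)}
These 9 distinct sets form the basis B.
Close under arbitrary unions to get τ_{X×Y}; counting gives |τ_{X×Y}| = 14.


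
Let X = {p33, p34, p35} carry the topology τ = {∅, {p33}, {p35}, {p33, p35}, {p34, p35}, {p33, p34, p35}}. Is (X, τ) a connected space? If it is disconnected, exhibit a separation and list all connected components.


(X, τ) is disconnected; components = [{p33}, {p34, p35}].

Find clopen sets (U ∈ τ with X ∖ U ∈ τ):
  U = ∅, X ∖ U = {p33, p34, p35} — both open, so U is clopen.
  U = {p33}, X ∖ U = {p34, p35} — both open, so U is clopen.
  U = {p34, p35}, X ∖ U = {p33} — both open, so U is clopen.
  U = {p33, p34, p35}, X ∖ U = ∅ — both open, so U is clopen.
Nontrivial clopen(s) exist: e.g. {p33}. So (X, τ) is disconnected.
Compute connected components by grouping points that agree on all clopens:
  component: {p33}
  component: {p34, p35}


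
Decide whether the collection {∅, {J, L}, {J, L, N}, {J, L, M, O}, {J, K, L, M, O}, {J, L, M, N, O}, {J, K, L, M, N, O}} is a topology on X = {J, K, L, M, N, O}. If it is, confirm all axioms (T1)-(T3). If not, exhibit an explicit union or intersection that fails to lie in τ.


τ IS a topology on X.

Axiom (T1): ∅ ∈ τ? Yes; X ∈ τ? Yes.
Axiom (T2/T3): check pairwise unions and intersections of members of τ.
All pairwise intersections and unions checked — each lies in τ. Therefore τ satisfies (T1), (T2), (T3): it IS a topology on X.


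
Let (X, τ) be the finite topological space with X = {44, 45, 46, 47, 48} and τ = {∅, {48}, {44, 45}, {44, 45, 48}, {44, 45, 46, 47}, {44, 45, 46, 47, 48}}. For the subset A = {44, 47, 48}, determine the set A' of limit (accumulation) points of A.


A' = {45, 46, 47}

For each x ∈ X, list the open sets U ∈ τ with x ∈ U, then check whether U ∩ (A ∖ {x}) ≠ ∅ for every such U.
  x = 44: open {44, 45} ∋ x has {44, 45} ∩ (A ∖ {44}) = ∅, so x is NOT a limit point.
  x = 45: opens ∋ x are {44, 45}, {44, 45, 48}, {44, 45, 46, 47}, {44, 45, 46, 47, 48}; each meets A ∖ {45}, so x IS a limit point.
  x = 46: opens ∋ x are {44, 45, 46, 47}, {44, 45, 46, 47, 48}; each meets A ∖ {46}, so x IS a limit point.
  x = 47: opens ∋ x are {44, 45, 46, 47}, {44, 45, 46, 47, 48}; each meets A ∖ {47}, so x IS a limit point.
  x = 48: open {48} ∋ x has {48} ∩ (A ∖ {48}) = ∅, so x is NOT a limit point.
Collecting: A' = {45, 46, 47}.


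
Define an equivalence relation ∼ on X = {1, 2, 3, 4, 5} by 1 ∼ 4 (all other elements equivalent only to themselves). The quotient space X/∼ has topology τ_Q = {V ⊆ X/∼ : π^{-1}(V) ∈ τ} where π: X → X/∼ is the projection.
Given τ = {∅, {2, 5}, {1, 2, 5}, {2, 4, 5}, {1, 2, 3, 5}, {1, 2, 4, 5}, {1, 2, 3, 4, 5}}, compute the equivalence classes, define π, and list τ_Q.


X/∼ = {[1=4], [2], [3], [5]}; |τ_Q| = 4.

Equivalence classes: [1=4], [2], [3], [5].
Quotient map π: X → X/∼ sends 1 ↦ [1=4], 2 ↦ [2], 3 ↦ [3], 4 ↦ [1=4], 5 ↦ [5].
For each subset V ⊆ X/∼, compute π^{-1}(V) ⊆ X and check whether π^{-1}(V) ∈ τ. V is open in τ_Q iff π^{-1}(V) ∈ τ.
  V = {}: π^{-1}(V) = ∅ ∈ τ ✓.
  V = {[1=4]}: π^{-1}(V) = {1, 4} ∉ τ ✗.
  V = {[2]}: π^{-1}(V) = {2} ∉ τ ✗.
  V = {[1=4], [2]}: π^{-1}(V) = {1, 2, 4} ∉ τ ✗.
  V = {[3]}: π^{-1}(V) = {3} ∉ τ ✗.
  V = {[1=4], [3]}: π^{-1}(V) = {1, 3, 4} ∉ τ ✗.
  V = {[2], [3]}: π^{-1}(V) = {2, 3} ∉ τ ✗.
  V = {[1=4], [2], [3]}: π^{-1}(V) = {1, 2, 3, 4} ∉ τ ✗.
  V = {[5]}: π^{-1}(V) = {5} ∉ τ ✗.
  V = {[1=4], [5]}: π^{-1}(V) = {1, 4, 5} ∉ τ ✗.
  V = {[2], [5]}: π^{-1}(V) = {2, 5} ∈ τ ✓.
  V = {[1=4], [2], [5]}: π^{-1}(V) = {1, 2, 4, 5} ∈ τ ✓.
  V = {[3], [5]}: π^{-1}(V) = {3, 5} ∉ τ ✗.
  V = {[1=4], [3], [5]}: π^{-1}(V) = {1, 3, 4, 5} ∉ τ ✗.
  V = {[2], [3], [5]}: π^{-1}(V) = {2, 3, 5} ∉ τ ✗.
  V = {[1=4], [2], [3], [5]}: π^{-1}(V) = {1, 2, 3, 4, 5} ∈ τ ✓.
Open sets in the quotient: τ_Q = {{}, {[2], [5]}, {[1=4], [2], [5]}, {[1=4], [2], [3], [5]}} (4 elements).


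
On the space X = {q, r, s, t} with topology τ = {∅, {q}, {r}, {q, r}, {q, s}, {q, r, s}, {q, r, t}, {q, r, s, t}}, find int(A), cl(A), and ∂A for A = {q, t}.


int(A) = {q}, cl(A) = {q, s, t}, ∂A = {s, t}.

Closed sets in (X, τ) are complements of opens:
  closed(X, τ) = {∅, {s}, {t}, {r, t}, {s, t}, {q, s, t}, {r, s, t}, {q, r, s, t}}.
int(A) = ⋃ {U ∈ τ : U ⊆ A}. Opens contained in A: ∅, {q}.
Taking the union of these: int(A) = {q}.
cl(A) = ⋂ {C closed : A ⊆ C}. Closed sets containing A: {q, s, t}, {q, r, s, t}.
Intersecting these: cl(A) = {q, s, t}.
∂A = cl(A) ∖ int(A) = {q, s, t} ∖ {q} = {s, t}.


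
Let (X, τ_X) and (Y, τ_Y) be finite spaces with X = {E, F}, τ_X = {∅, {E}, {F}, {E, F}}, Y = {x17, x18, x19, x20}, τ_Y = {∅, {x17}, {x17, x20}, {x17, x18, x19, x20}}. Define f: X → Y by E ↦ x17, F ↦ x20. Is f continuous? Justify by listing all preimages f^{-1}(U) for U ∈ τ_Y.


f IS continuous.

Compute f^{-1}(U) for each U ∈ τ_Y:
  U = ∅: f^{-1}(U) = ∅ ∈ τ_X ✓.
  U = {x17}: f^{-1}(U) = {E} ∈ τ_X ✓.
  U = {x17, x20}: f^{-1}(U) = {E, F} ∈ τ_X ✓.
  U = {x17, x18, x19, x20}: f^{-1}(U) = {E, F} ∈ τ_X ✓.
Every preimage lies in τ_X, so f IS continuous.


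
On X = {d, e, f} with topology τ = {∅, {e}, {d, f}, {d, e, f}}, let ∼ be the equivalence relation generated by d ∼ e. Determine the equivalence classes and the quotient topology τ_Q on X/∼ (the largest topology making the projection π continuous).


X/∼ = {[d=e], [f]}; |τ_Q| = 2.

Equivalence classes: [d=e], [f].
Quotient map π: X → X/∼ sends d ↦ [d=e], e ↦ [d=e], f ↦ [f].
For each subset V ⊆ X/∼, compute π^{-1}(V) ⊆ X and check whether π^{-1}(V) ∈ τ. V is open in τ_Q iff π^{-1}(V) ∈ τ.
  V = {}: π^{-1}(V) = ∅ ∈ τ ✓.
  V = {[d=e]}: π^{-1}(V) = {d, e} ∉ τ ✗.
  V = {[f]}: π^{-1}(V) = {f} ∉ τ ✗.
  V = {[d=e], [f]}: π^{-1}(V) = {d, e, f} ∈ τ ✓.
Open sets in the quotient: τ_Q = {{}, {[d=e], [f]}} (2 elements).


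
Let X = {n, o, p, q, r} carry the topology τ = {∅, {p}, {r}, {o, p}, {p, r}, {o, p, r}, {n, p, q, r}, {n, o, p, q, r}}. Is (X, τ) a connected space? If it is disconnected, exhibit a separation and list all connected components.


(X, τ) is connected.

Find clopen sets (U ∈ τ with X ∖ U ∈ τ):
  U = ∅, X ∖ U = {n, o, p, q, r} — both open, so U is clopen.
  U = {n, o, p, q, r}, X ∖ U = ∅ — both open, so U is clopen.
Only trivial clopens (∅ and X) exist, so (X, τ) is connected.
Compute connected components by grouping points that agree on all clopens:
  component: {n, o, p, q, r}


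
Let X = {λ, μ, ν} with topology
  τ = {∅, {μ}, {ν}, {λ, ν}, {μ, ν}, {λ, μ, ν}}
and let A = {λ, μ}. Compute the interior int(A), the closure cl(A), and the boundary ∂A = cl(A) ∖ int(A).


int(A) = {μ}, cl(A) = {λ, μ}, ∂A = {λ}.

Closed sets in (X, τ) are complements of opens:
  closed(X, τ) = {∅, {λ}, {μ}, {λ, μ}, {λ, ν}, {λ, μ, ν}}.
int(A) = ⋃ {U ∈ τ : U ⊆ A}. Opens contained in A: ∅, {μ}.
Taking the union of these: int(A) = {μ}.
cl(A) = ⋂ {C closed : A ⊆ C}. Closed sets containing A: {λ, μ}, {λ, μ, ν}.
Intersecting these: cl(A) = {λ, μ}.
∂A = cl(A) ∖ int(A) = {λ, μ} ∖ {μ} = {λ}.


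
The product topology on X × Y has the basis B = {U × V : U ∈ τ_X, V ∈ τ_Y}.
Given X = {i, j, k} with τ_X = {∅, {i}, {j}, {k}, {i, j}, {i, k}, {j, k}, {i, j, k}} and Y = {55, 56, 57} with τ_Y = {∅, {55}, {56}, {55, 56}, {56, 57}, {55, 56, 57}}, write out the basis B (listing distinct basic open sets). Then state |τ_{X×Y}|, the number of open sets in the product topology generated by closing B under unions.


Basis B = {∅ × ∅, {i} × {55}, {i} × {56}, {j} × {55}, {j} × {56}, {k} × {55}, {k} × {56}, {i} × {55, 56}, {i, j} × {55}, {i, k} × {55}, {i} × {56, 57}, {i, j} × {56}, {i, k} × {56}, {j} × {55, 56}, {j, k} × {55}, {j} × {56, 57}, {j, k} × {56}, {k} × {55, 56}, {k} × {56, 57}, {i} × {55, 56, 57}, {i, j, k} × {55}, {i, j, k} × {56}, {j} × {55, 56, 57}, {k} × {55, 56, 57}, {i, j} × {55, 56}, {i, k} × {55, 56}, {i, j} × {56, 57}, {i, k} × {56, 57}, {j, k} × {55, 56}, {j, k} × {56, 57}, {i, j} × {55, 56, 57}, {i, k} × {55, 56, 57}, {i, j, k} × {55, 56}, {i, j, k} × {56, 57}, {j, k} × {55, 56, 57}, {i, j, k} × {55, 56, 57}}; |τ_{X×Y}| = 216.

Enumerate products U × V with U ∈ τ_X, V ∈ τ_Y (deduplicated):
  ∅ × ∅ = {} (∅)
  {i} × {55} = {(i,55)}
  {i} × {56} = {(i,56)}
  {j} × {55} = {(j,55)}
  {j} × {56} = {(j,56)}
  {k} × {55} = {(k,55)}
  {k} × {56} = {(k,56)}
  {i} × {55, 56} = {(i,55), (i,56)}
  {i, j} × {55} = {(i,55), (j,55)}
  {i, k} × {55} = {(i,55), (k,55)}
  {i} × {56, 57} = {(i,56), (i,57)}
  {i, j} × {56} = {(i,56), (j,56)}
  {i, k} × {56} = {(i,56), (k,56)}
  {j} × {55, 56} = {(j,55), (j,56)}
  {j, k} × {55} = {(j,55), (k,55)}
  {j} × {56, 57} = {(j,56), (j,57)}
  {j, k} × {56} = {(j,56), (k,56)}
  {k} × {55, 56} = {(k,55), (k,56)}
  {k} × {56, 57} = {(k,56), (k,57)}
  {i} × {55, 56, 57} = {(i,55), (i,56), (i,57)}
  {i, j, k} × {55} = {(i,55), (j,55), (k,55)}
  {i, j, k} × {56} = {(i,56), (j,56), (k,56)}
  {j} × {55, 56, 57} = {(j,55), (j,56), (j,57)}
  {k} × {55, 56, 57} = {(k,55), (k,56), (k,57)}
  {i, j} × {55, 56} = {(i,55), (i,56), (j,55), (j,56)}
  {i, k} × {55, 56} = {(i,55), (i,56), (k,55), (k,56)}
  {i, j} × {56, 57} = {(i,56), (i,57), (j,56), (j,57)}
  {i, k} × {56, 57} = {(i,56), (i,57), (k,56), (k,57)}
  {j, k} × {55, 56} = {(j,55), (j,56), (k,55), (k,56)}
  {j, k} × {56, 57} = {(j,56), (j,57), (k,56), (k,57)}
  {i, j} × {55, 56, 57} = {(i,55), (i,56), (i,57), (j,55), (j,56), (j,57)}
  {i, k} × {55, 56, 57} = {(i,55), (i,56), (i,57), (k,55), (k,56), (k,57)}
  {i, j, k} × {55, 56} = {(i,55), (i,56), (j,55), (j,56), (k,55), (k,56)}
  {i, j, k} × {56, 57} = {(i,56), (i,57), (j,56), (j,57), (k,56), (k,57)}
  {j, k} × {55, 56, 57} = {(j,55), (j,56), (j,57), (k,55), (k,56), (k,57)}
  {i, j, k} × {55, 56, 57} = {(i,55), (i,56), (i,57), (j,55), (j,56), (j,57), (k,55), (k,56), (k,57)}
These 36 distinct sets form the basis B.
Close under arbitrary unions to get τ_{X×Y}; counting gives |τ_{X×Y}| = 216.


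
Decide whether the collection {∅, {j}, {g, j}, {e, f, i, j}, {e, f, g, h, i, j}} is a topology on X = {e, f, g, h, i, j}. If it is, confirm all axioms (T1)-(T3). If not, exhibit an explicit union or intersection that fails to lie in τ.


τ is NOT a topology on X.

Axiom (T1): ∅ ∈ τ? Yes; X ∈ τ? Yes.
Axiom (T2/T3): check pairwise unions and intersections of members of τ.
Counterexample for (T2): {g, j} ∪ {e, f, i, j} = {e, f, g, i, j} ∉ τ. Therefore τ is NOT a topology.


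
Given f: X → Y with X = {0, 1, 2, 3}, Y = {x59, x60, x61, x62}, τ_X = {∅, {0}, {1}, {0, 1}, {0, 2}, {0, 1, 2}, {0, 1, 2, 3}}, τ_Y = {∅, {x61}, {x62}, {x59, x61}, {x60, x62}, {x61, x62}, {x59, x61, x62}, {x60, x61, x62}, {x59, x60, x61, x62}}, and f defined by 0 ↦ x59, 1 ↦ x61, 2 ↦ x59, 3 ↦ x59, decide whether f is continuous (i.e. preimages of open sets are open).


f IS continuous.

Compute f^{-1}(U) for each U ∈ τ_Y:
  U = ∅: f^{-1}(U) = ∅ ∈ τ_X ✓.
  U = {x61}: f^{-1}(U) = {1} ∈ τ_X ✓.
  U = {x62}: f^{-1}(U) = ∅ ∈ τ_X ✓.
  U = {x59, x61}: f^{-1}(U) = {0, 1, 2, 3} ∈ τ_X ✓.
  U = {x60, x62}: f^{-1}(U) = ∅ ∈ τ_X ✓.
  U = {x61, x62}: f^{-1}(U) = {1} ∈ τ_X ✓.
  U = {x59, x61, x62}: f^{-1}(U) = {0, 1, 2, 3} ∈ τ_X ✓.
  U = {x60, x61, x62}: f^{-1}(U) = {1} ∈ τ_X ✓.
  U = {x59, x60, x61, x62}: f^{-1}(U) = {0, 1, 2, 3} ∈ τ_X ✓.
Every preimage lies in τ_X, so f IS continuous.


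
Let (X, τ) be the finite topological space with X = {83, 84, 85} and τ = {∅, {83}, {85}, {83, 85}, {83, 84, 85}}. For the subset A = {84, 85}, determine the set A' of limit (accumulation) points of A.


A' = {84}

For each x ∈ X, list the open sets U ∈ τ with x ∈ U, then check whether U ∩ (A ∖ {x}) ≠ ∅ for every such U.
  x = 83: open {83} ∋ x has {83} ∩ (A ∖ {83}) = ∅, so x is NOT a limit point.
  x = 84: opens ∋ x are {83, 84, 85}; each meets A ∖ {84}, so x IS a limit point.
  x = 85: open {85} ∋ x has {85} ∩ (A ∖ {85}) = ∅, so x is NOT a limit point.
Collecting: A' = {84}.


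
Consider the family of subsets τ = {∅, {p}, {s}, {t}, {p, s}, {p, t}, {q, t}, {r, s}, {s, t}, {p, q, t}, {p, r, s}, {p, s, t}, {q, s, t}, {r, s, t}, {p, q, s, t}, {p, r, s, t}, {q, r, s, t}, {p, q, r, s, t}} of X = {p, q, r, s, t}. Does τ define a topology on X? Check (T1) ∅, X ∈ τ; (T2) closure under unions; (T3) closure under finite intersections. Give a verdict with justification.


τ IS a topology on X.

Axiom (T1): ∅ ∈ τ? Yes; X ∈ τ? Yes.
Axiom (T2/T3): check pairwise unions and intersections of members of τ.
All pairwise intersections and unions checked — each lies in τ. Therefore τ satisfies (T1), (T2), (T3): it IS a topology on X.


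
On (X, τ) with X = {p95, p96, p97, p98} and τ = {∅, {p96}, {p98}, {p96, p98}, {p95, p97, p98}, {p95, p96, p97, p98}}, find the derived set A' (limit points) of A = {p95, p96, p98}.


A' = {p95, p97}

For each x ∈ X, list the open sets U ∈ τ with x ∈ U, then check whether U ∩ (A ∖ {x}) ≠ ∅ for every such U.
  x = p95: opens ∋ x are {p95, p97, p98}, {p95, p96, p97, p98}; each meets A ∖ {p95}, so x IS a limit point.
  x = p96: open {p96} ∋ x has {p96} ∩ (A ∖ {p96}) = ∅, so x is NOT a limit point.
  x = p97: opens ∋ x are {p95, p97, p98}, {p95, p96, p97, p98}; each meets A ∖ {p97}, so x IS a limit point.
  x = p98: open {p98} ∋ x has {p98} ∩ (A ∖ {p98}) = ∅, so x is NOT a limit point.
Collecting: A' = {p95, p97}.


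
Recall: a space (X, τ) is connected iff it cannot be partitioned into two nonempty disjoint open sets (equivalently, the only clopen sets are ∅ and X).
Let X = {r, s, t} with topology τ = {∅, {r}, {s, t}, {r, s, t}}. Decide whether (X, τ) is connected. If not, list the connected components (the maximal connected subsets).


(X, τ) is disconnected; components = [{r}, {s, t}].

Find clopen sets (U ∈ τ with X ∖ U ∈ τ):
  U = ∅, X ∖ U = {r, s, t} — both open, so U is clopen.
  U = {r}, X ∖ U = {s, t} — both open, so U is clopen.
  U = {s, t}, X ∖ U = {r} — both open, so U is clopen.
  U = {r, s, t}, X ∖ U = ∅ — both open, so U is clopen.
Nontrivial clopen(s) exist: e.g. {s, t}. So (X, τ) is disconnected.
Compute connected components by grouping points that agree on all clopens:
  component: {r}
  component: {s, t}


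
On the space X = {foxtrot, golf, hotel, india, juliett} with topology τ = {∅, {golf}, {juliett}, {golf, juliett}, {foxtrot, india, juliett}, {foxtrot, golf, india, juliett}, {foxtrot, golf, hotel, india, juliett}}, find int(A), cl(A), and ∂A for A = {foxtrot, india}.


int(A) = ∅, cl(A) = {foxtrot, hotel, india}, ∂A = {foxtrot, hotel, india}.

Closed sets in (X, τ) are complements of opens:
  closed(X, τ) = {∅, {hotel}, {golf, hotel}, {foxtrot, hotel, india}, {foxtrot, golf, hotel, india}, {foxtrot, hotel, india, juliett}, {foxtrot, golf, hotel, india, juliett}}.
int(A) = ⋃ {U ∈ τ : U ⊆ A}. Opens contained in A: ∅.
Taking the union of these: int(A) = ∅.
cl(A) = ⋂ {C closed : A ⊆ C}. Closed sets containing A: {foxtrot, hotel, india}, {foxtrot, golf, hotel, india}, {foxtrot, hotel, india, juliett}, {foxtrot, golf, hotel, india, juliett}.
Intersecting these: cl(A) = {foxtrot, hotel, india}.
∂A = cl(A) ∖ int(A) = {foxtrot, hotel, india} ∖ ∅ = {foxtrot, hotel, india}.


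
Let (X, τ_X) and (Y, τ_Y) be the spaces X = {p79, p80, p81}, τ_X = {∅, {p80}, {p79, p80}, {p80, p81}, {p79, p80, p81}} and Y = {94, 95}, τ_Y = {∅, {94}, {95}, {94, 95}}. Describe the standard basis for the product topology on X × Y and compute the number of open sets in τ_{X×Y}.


Basis B = {∅ × ∅, {p80} × {94}, {p80} × {95}, {p79, p80} × {94}, {p79, p80} × {95}, {p80} × {94, 95}, {p80, p81} × {94}, {p80, p81} × {95}, {p79, p80, p81} × {94}, {p79, p80, p81} × {95}, {p79, p80} × {94, 95}, {p80, p81} × {94, 95}, {p79, p80, p81} × {94, 95}}; |τ_{X×Y}| = 25.

Enumerate products U × V with U ∈ τ_X, V ∈ τ_Y (deduplicated):
  ∅ × ∅ = {} (∅)
  {p80} × {94} = {(p80,94)}
  {p80} × {95} = {(p80,95)}
  {p79, p80} × {94} = {(p79,94), (p80,94)}
  {p79, p80} × {95} = {(p79,95), (p80,95)}
  {p80} × {94, 95} = {(p80,94), (p80,95)}
  {p80, p81} × {94} = {(p80,94), (p81,94)}
  {p80, p81} × {95} = {(p80,95), (p81,95)}
  {p79, p80, p81} × {94} = {(p79,94), (p80,94), (p81,94)}
  {p79, p80, p81} × {95} = {(p79,95), (p80,95), (p81,95)}
  {p79, p80} × {94, 95} = {(p79,94), (p79,95), (p80,94), (p80,95)}
  {p80, p81} × {94, 95} = {(p80,94), (p80,95), (p81,94), (p81,95)}
  {p79, p80, p81} × {94, 95} = {(p79,94), (p79,95), (p80,94), (p80,95), (p81,94), (p81,95)}
These 13 distinct sets form the basis B.
Close under arbitrary unions to get τ_{X×Y}; counting gives |τ_{X×Y}| = 25.


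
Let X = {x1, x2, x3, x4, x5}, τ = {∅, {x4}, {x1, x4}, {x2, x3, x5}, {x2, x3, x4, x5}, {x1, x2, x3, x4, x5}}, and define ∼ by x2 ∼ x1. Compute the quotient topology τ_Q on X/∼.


X/∼ = {[x1=x2], [x3], [x4], [x5]}; |τ_Q| = 3.

Equivalence classes: [x1=x2], [x3], [x4], [x5].
Quotient map π: X → X/∼ sends x1 ↦ [x1=x2], x2 ↦ [x1=x2], x3 ↦ [x3], x4 ↦ [x4], x5 ↦ [x5].
For each subset V ⊆ X/∼, compute π^{-1}(V) ⊆ X and check whether π^{-1}(V) ∈ τ. V is open in τ_Q iff π^{-1}(V) ∈ τ.
  V = {}: π^{-1}(V) = ∅ ∈ τ ✓.
  V = {[x1=x2]}: π^{-1}(V) = {x1, x2} ∉ τ ✗.
  V = {[x3]}: π^{-1}(V) = {x3} ∉ τ ✗.
  V = {[x1=x2], [x3]}: π^{-1}(V) = {x1, x2, x3} ∉ τ ✗.
  V = {[x4]}: π^{-1}(V) = {x4} ∈ τ ✓.
  V = {[x1=x2], [x4]}: π^{-1}(V) = {x1, x2, x4} ∉ τ ✗.
  V = {[x3], [x4]}: π^{-1}(V) = {x3, x4} ∉ τ ✗.
  V = {[x1=x2], [x3], [x4]}: π^{-1}(V) = {x1, x2, x3, x4} ∉ τ ✗.
  V = {[x5]}: π^{-1}(V) = {x5} ∉ τ ✗.
  V = {[x1=x2], [x5]}: π^{-1}(V) = {x1, x2, x5} ∉ τ ✗.
  V = {[x3], [x5]}: π^{-1}(V) = {x3, x5} ∉ τ ✗.
  V = {[x1=x2], [x3], [x5]}: π^{-1}(V) = {x1, x2, x3, x5} ∉ τ ✗.
  V = {[x4], [x5]}: π^{-1}(V) = {x4, x5} ∉ τ ✗.
  V = {[x1=x2], [x4], [x5]}: π^{-1}(V) = {x1, x2, x4, x5} ∉ τ ✗.
  V = {[x3], [x4], [x5]}: π^{-1}(V) = {x3, x4, x5} ∉ τ ✗.
  V = {[x1=x2], [x3], [x4], [x5]}: π^{-1}(V) = {x1, x2, x3, x4, x5} ∈ τ ✓.
Open sets in the quotient: τ_Q = {{}, {[x4]}, {[x1=x2], [x3], [x4], [x5]}} (3 elements).


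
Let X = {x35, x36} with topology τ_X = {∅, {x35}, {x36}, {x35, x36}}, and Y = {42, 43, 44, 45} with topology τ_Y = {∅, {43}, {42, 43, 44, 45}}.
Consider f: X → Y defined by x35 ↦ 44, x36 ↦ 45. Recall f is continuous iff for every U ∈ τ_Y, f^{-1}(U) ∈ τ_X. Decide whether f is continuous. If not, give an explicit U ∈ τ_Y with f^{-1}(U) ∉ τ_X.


f IS continuous.

Compute f^{-1}(U) for each U ∈ τ_Y:
  U = ∅: f^{-1}(U) = ∅ ∈ τ_X ✓.
  U = {43}: f^{-1}(U) = ∅ ∈ τ_X ✓.
  U = {42, 43, 44, 45}: f^{-1}(U) = {x35, x36} ∈ τ_X ✓.
Every preimage lies in τ_X, so f IS continuous.


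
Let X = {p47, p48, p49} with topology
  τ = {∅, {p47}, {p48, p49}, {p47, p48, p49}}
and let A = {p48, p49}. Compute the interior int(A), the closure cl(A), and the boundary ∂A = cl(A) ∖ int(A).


int(A) = {p48, p49}, cl(A) = {p48, p49}, ∂A = ∅.

Closed sets in (X, τ) are complements of opens:
  closed(X, τ) = {∅, {p47}, {p48, p49}, {p47, p48, p49}}.
int(A) = ⋃ {U ∈ τ : U ⊆ A}. Opens contained in A: ∅, {p48, p49}.
Taking the union of these: int(A) = {p48, p49}.
cl(A) = ⋂ {C closed : A ⊆ C}. Closed sets containing A: {p48, p49}, {p47, p48, p49}.
Intersecting these: cl(A) = {p48, p49}.
∂A = cl(A) ∖ int(A) = {p48, p49} ∖ {p48, p49} = ∅.


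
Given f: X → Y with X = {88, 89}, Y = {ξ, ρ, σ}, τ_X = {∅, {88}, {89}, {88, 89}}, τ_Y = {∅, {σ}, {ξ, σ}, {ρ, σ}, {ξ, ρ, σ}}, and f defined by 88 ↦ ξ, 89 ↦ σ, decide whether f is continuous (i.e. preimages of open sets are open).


f IS continuous.

Compute f^{-1}(U) for each U ∈ τ_Y:
  U = ∅: f^{-1}(U) = ∅ ∈ τ_X ✓.
  U = {σ}: f^{-1}(U) = {89} ∈ τ_X ✓.
  U = {ξ, σ}: f^{-1}(U) = {88, 89} ∈ τ_X ✓.
  U = {ρ, σ}: f^{-1}(U) = {89} ∈ τ_X ✓.
  U = {ξ, ρ, σ}: f^{-1}(U) = {88, 89} ∈ τ_X ✓.
Every preimage lies in τ_X, so f IS continuous.


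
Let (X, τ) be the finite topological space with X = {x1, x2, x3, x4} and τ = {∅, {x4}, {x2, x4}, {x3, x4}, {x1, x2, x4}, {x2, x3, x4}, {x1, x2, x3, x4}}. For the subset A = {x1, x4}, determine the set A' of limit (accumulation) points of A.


A' = {x1, x2, x3}

For each x ∈ X, list the open sets U ∈ τ with x ∈ U, then check whether U ∩ (A ∖ {x}) ≠ ∅ for every such U.
  x = x1: opens ∋ x are {x1, x2, x4}, {x1, x2, x3, x4}; each meets A ∖ {x1}, so x IS a limit point.
  x = x2: opens ∋ x are {x2, x4}, {x1, x2, x4}, {x2, x3, x4}, {x1, x2, x3, x4}; each meets A ∖ {x2}, so x IS a limit point.
  x = x3: opens ∋ x are {x3, x4}, {x2, x3, x4}, {x1, x2, x3, x4}; each meets A ∖ {x3}, so x IS a limit point.
  x = x4: open {x4} ∋ x has {x4} ∩ (A ∖ {x4}) = ∅, so x is NOT a limit point.
Collecting: A' = {x1, x2, x3}.


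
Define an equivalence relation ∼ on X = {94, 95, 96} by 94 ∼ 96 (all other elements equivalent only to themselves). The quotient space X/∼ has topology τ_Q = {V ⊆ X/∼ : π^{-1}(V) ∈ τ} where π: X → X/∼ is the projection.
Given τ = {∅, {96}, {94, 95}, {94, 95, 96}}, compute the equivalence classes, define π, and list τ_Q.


X/∼ = {[94=96], [95]}; |τ_Q| = 2.

Equivalence classes: [94=96], [95].
Quotient map π: X → X/∼ sends 94 ↦ [94=96], 95 ↦ [95], 96 ↦ [94=96].
For each subset V ⊆ X/∼, compute π^{-1}(V) ⊆ X and check whether π^{-1}(V) ∈ τ. V is open in τ_Q iff π^{-1}(V) ∈ τ.
  V = {}: π^{-1}(V) = ∅ ∈ τ ✓.
  V = {[94=96]}: π^{-1}(V) = {94, 96} ∉ τ ✗.
  V = {[95]}: π^{-1}(V) = {95} ∉ τ ✗.
  V = {[94=96], [95]}: π^{-1}(V) = {94, 95, 96} ∈ τ ✓.
Open sets in the quotient: τ_Q = {{}, {[94=96], [95]}} (2 elements).


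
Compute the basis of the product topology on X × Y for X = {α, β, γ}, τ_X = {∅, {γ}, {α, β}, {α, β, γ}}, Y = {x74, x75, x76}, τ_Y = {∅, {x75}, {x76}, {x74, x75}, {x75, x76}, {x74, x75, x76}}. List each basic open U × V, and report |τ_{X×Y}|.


Basis B = {∅ × ∅, {γ} × {x75}, {γ} × {x76}, {α, β} × {x75}, {α, β} × {x76}, {γ} × {x74, x75}, {γ} × {x75, x76}, {α, β, γ} × {x75}, {α, β, γ} × {x76}, {γ} × {x74, x75, x76}, {α, β} × {x74, x75}, {α, β} × {x75, x76}, {α, β} × {x74, x75, x76}, {α, β, γ} × {x74, x75}, {α, β, γ} × {x75, x76}, {α, β, γ} × {x74, x75, x76}}; |τ_{X×Y}| = 36.

Enumerate products U × V with U ∈ τ_X, V ∈ τ_Y (deduplicated):
  ∅ × ∅ = {} (∅)
  {γ} × {x75} = {(γ,x75)}
  {γ} × {x76} = {(γ,x76)}
  {α, β} × {x75} = {(α,x75), (β,x75)}
  {α, β} × {x76} = {(α,x76), (β,x76)}
  {γ} × {x74, x75} = {(γ,x74), (γ,x75)}
  {γ} × {x75, x76} = {(γ,x75), (γ,x76)}
  {α, β, γ} × {x75} = {(α,x75), (β,x75), (γ,x75)}
  {α, β, γ} × {x76} = {(α,x76), (β,x76), (γ,x76)}
  {γ} × {x74, x75, x76} = {(γ,x74), (γ,x75), (γ,x76)}
  {α, β} × {x74, x75} = {(α,x74), (α,x75), (β,x74), (β,x75)}
  {α, β} × {x75, x76} = {(α,x75), (α,x76), (β,x75), (β,x76)}
  {α, β} × {x74, x75, x76} = {(α,x74), (α,x75), (α,x76), (β,x74), (β,x75), (β,x76)}
  {α, β, γ} × {x74, x75} = {(α,x74), (α,x75), (β,x74), (β,x75), (γ,x74), (γ,x75)}
  {α, β, γ} × {x75, x76} = {(α,x75), (α,x76), (β,x75), (β,x76), (γ,x75), (γ,x76)}
  {α, β, γ} × {x74, x75, x76} = {(α,x74), (α,x75), (α,x76), (β,x74), (β,x75), (β,x76), (γ,x74), (γ,x75), (γ,x76)}
These 16 distinct sets form the basis B.
Close under arbitrary unions to get τ_{X×Y}; counting gives |τ_{X×Y}| = 36.


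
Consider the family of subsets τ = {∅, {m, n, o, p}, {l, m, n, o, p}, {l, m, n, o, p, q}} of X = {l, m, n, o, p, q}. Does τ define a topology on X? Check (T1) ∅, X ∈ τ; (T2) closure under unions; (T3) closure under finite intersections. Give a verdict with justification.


τ IS a topology on X.

Axiom (T1): ∅ ∈ τ? Yes; X ∈ τ? Yes.
Axiom (T2/T3): check pairwise unions and intersections of members of τ.
All pairwise intersections and unions checked — each lies in τ. Therefore τ satisfies (T1), (T2), (T3): it IS a topology on X.


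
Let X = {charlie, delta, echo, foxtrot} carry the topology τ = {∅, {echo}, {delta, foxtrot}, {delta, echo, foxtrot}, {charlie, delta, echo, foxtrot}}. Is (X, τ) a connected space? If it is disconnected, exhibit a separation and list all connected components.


(X, τ) is connected.

Find clopen sets (U ∈ τ with X ∖ U ∈ τ):
  U = ∅, X ∖ U = {charlie, delta, echo, foxtrot} — both open, so U is clopen.
  U = {charlie, delta, echo, foxtrot}, X ∖ U = ∅ — both open, so U is clopen.
Only trivial clopens (∅ and X) exist, so (X, τ) is connected.
Compute connected components by grouping points that agree on all clopens:
  component: {charlie, delta, echo, foxtrot}


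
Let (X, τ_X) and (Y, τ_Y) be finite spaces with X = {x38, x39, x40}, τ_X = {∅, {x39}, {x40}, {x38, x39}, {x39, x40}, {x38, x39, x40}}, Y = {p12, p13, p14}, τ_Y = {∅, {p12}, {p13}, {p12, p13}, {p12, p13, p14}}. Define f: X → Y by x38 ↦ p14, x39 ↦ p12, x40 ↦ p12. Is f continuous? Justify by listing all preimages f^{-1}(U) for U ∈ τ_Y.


f IS continuous.

Compute f^{-1}(U) for each U ∈ τ_Y:
  U = ∅: f^{-1}(U) = ∅ ∈ τ_X ✓.
  U = {p12}: f^{-1}(U) = {x39, x40} ∈ τ_X ✓.
  U = {p13}: f^{-1}(U) = ∅ ∈ τ_X ✓.
  U = {p12, p13}: f^{-1}(U) = {x39, x40} ∈ τ_X ✓.
  U = {p12, p13, p14}: f^{-1}(U) = {x38, x39, x40} ∈ τ_X ✓.
Every preimage lies in τ_X, so f IS continuous.


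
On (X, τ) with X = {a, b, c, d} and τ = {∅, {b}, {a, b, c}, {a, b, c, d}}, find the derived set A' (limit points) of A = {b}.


A' = {a, c, d}

For each x ∈ X, list the open sets U ∈ τ with x ∈ U, then check whether U ∩ (A ∖ {x}) ≠ ∅ for every such U.
  x = a: opens ∋ x are {a, b, c}, {a, b, c, d}; each meets A ∖ {a}, so x IS a limit point.
  x = b: open {b} ∋ x has {b} ∩ (A ∖ {b}) = ∅, so x is NOT a limit point.
  x = c: opens ∋ x are {a, b, c}, {a, b, c, d}; each meets A ∖ {c}, so x IS a limit point.
  x = d: opens ∋ x are {a, b, c, d}; each meets A ∖ {d}, so x IS a limit point.
Collecting: A' = {a, c, d}.


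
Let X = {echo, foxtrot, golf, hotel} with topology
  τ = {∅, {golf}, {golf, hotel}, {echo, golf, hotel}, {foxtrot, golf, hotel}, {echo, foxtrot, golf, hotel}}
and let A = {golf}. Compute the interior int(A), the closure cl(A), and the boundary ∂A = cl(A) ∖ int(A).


int(A) = {golf}, cl(A) = {echo, foxtrot, golf, hotel}, ∂A = {echo, foxtrot, hotel}.

Closed sets in (X, τ) are complements of opens:
  closed(X, τ) = {∅, {echo}, {foxtrot}, {echo, foxtrot}, {echo, foxtrot, hotel}, {echo, foxtrot, golf, hotel}}.
int(A) = ⋃ {U ∈ τ : U ⊆ A}. Opens contained in A: ∅, {golf}.
Taking the union of these: int(A) = {golf}.
cl(A) = ⋂ {C closed : A ⊆ C}. Closed sets containing A: {echo, foxtrot, golf, hotel}.
Intersecting these: cl(A) = {echo, foxtrot, golf, hotel}.
∂A = cl(A) ∖ int(A) = {echo, foxtrot, golf, hotel} ∖ {golf} = {echo, foxtrot, hotel}.


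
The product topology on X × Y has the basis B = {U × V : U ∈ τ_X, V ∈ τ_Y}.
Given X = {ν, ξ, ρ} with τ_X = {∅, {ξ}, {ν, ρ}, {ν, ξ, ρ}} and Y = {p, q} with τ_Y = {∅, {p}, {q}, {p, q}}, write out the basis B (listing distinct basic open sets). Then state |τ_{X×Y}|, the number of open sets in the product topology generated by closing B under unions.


Basis B = {∅ × ∅, {ξ} × {p}, {ξ} × {q}, {ν, ρ} × {p}, {ν, ρ} × {q}, {ξ} × {p, q}, {ν, ξ, ρ} × {p}, {ν, ξ, ρ} × {q}, {ν, ρ} × {p, q}, {ν, ξ, ρ} × {p, q}}; |τ_{X×Y}| = 16.

Enumerate products U × V with U ∈ τ_X, V ∈ τ_Y (deduplicated):
  ∅ × ∅ = {} (∅)
  {ξ} × {p} = {(ξ,p)}
  {ξ} × {q} = {(ξ,q)}
  {ν, ρ} × {p} = {(ν,p), (ρ,p)}
  {ν, ρ} × {q} = {(ν,q), (ρ,q)}
  {ξ} × {p, q} = {(ξ,p), (ξ,q)}
  {ν, ξ, ρ} × {p} = {(ν,p), (ξ,p), (ρ,p)}
  {ν, ξ, ρ} × {q} = {(ν,q), (ξ,q), (ρ,q)}
  {ν, ρ} × {p, q} = {(ν,p), (ν,q), (ρ,p), (ρ,q)}
  {ν, ξ, ρ} × {p, q} = {(ν,p), (ν,q), (ξ,p), (ξ,q), (ρ,p), (ρ,q)}
These 10 distinct sets form the basis B.
Close under arbitrary unions to get τ_{X×Y}; counting gives |τ_{X×Y}| = 16.


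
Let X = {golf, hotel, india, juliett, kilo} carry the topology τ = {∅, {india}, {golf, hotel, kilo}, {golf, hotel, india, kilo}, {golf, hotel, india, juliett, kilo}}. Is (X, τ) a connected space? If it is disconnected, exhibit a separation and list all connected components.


(X, τ) is connected.

Find clopen sets (U ∈ τ with X ∖ U ∈ τ):
  U = ∅, X ∖ U = {golf, hotel, india, juliett, kilo} — both open, so U is clopen.
  U = {golf, hotel, india, juliett, kilo}, X ∖ U = ∅ — both open, so U is clopen.
Only trivial clopens (∅ and X) exist, so (X, τ) is connected.
Compute connected components by grouping points that agree on all clopens:
  component: {golf, hotel, india, juliett, kilo}


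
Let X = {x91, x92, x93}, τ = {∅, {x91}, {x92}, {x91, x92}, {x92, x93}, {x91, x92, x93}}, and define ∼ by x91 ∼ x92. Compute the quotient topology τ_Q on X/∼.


X/∼ = {[x91=x92], [x93]}; |τ_Q| = 3.

Equivalence classes: [x91=x92], [x93].
Quotient map π: X → X/∼ sends x91 ↦ [x91=x92], x92 ↦ [x91=x92], x93 ↦ [x93].
For each subset V ⊆ X/∼, compute π^{-1}(V) ⊆ X and check whether π^{-1}(V) ∈ τ. V is open in τ_Q iff π^{-1}(V) ∈ τ.
  V = {}: π^{-1}(V) = ∅ ∈ τ ✓.
  V = {[x91=x92]}: π^{-1}(V) = {x91, x92} ∈ τ ✓.
  V = {[x93]}: π^{-1}(V) = {x93} ∉ τ ✗.
  V = {[x91=x92], [x93]}: π^{-1}(V) = {x91, x92, x93} ∈ τ ✓.
Open sets in the quotient: τ_Q = {{}, {[x91=x92]}, {[x91=x92], [x93]}} (3 elements).


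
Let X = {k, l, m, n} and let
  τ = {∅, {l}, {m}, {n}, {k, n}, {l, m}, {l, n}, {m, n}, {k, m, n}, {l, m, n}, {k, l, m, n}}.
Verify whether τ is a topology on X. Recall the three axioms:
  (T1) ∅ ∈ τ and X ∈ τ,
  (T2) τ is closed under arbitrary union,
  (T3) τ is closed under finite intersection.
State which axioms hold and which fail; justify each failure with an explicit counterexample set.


τ is NOT a topology on X.

Axiom (T1): ∅ ∈ τ? Yes; X ∈ τ? Yes.
Axiom (T2/T3): check pairwise unions and intersections of members of τ.
Counterexample for (T2): {l} ∪ {k, n} = {k, l, n} ∉ τ. Therefore τ is NOT a topology.


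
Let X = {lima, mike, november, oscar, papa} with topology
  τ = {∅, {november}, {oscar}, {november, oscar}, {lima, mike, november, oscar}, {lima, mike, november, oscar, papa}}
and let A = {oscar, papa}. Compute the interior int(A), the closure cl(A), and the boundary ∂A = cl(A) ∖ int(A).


int(A) = {oscar}, cl(A) = {lima, mike, oscar, papa}, ∂A = {lima, mike, papa}.

Closed sets in (X, τ) are complements of opens:
  closed(X, τ) = {∅, {papa}, {lima, mike, papa}, {lima, mike, november, papa}, {lima, mike, oscar, papa}, {lima, mike, november, oscar, papa}}.
int(A) = ⋃ {U ∈ τ : U ⊆ A}. Opens contained in A: ∅, {oscar}.
Taking the union of these: int(A) = {oscar}.
cl(A) = ⋂ {C closed : A ⊆ C}. Closed sets containing A: {lima, mike, oscar, papa}, {lima, mike, november, oscar, papa}.
Intersecting these: cl(A) = {lima, mike, oscar, papa}.
∂A = cl(A) ∖ int(A) = {lima, mike, oscar, papa} ∖ {oscar} = {lima, mike, papa}.


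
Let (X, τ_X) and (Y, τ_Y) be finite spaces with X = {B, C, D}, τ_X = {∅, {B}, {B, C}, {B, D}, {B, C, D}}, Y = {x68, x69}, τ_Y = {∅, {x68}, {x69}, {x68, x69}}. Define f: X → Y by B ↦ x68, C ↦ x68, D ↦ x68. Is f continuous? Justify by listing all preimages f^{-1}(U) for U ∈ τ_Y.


f IS continuous.

Compute f^{-1}(U) for each U ∈ τ_Y:
  U = ∅: f^{-1}(U) = ∅ ∈ τ_X ✓.
  U = {x68}: f^{-1}(U) = {B, C, D} ∈ τ_X ✓.
  U = {x69}: f^{-1}(U) = ∅ ∈ τ_X ✓.
  U = {x68, x69}: f^{-1}(U) = {B, C, D} ∈ τ_X ✓.
Every preimage lies in τ_X, so f IS continuous.


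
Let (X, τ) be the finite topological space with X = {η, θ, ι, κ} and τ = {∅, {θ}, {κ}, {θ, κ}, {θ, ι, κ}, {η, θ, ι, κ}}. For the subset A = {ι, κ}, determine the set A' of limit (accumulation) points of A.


A' = {η, ι}

For each x ∈ X, list the open sets U ∈ τ with x ∈ U, then check whether U ∩ (A ∖ {x}) ≠ ∅ for every such U.
  x = η: opens ∋ x are {η, θ, ι, κ}; each meets A ∖ {η}, so x IS a limit point.
  x = θ: open {θ} ∋ x has {θ} ∩ (A ∖ {θ}) = ∅, so x is NOT a limit point.
  x = ι: opens ∋ x are {θ, ι, κ}, {η, θ, ι, κ}; each meets A ∖ {ι}, so x IS a limit point.
  x = κ: open {κ} ∋ x has {κ} ∩ (A ∖ {κ}) = ∅, so x is NOT a limit point.
Collecting: A' = {η, ι}.


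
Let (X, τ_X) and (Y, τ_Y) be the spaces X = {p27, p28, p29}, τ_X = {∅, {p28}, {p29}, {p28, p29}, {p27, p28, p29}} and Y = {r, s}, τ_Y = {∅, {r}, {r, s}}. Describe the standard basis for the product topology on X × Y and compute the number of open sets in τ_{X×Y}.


Basis B = {∅ × ∅, {p28} × {r}, {p29} × {r}, {p28} × {r, s}, {p28, p29} × {r}, {p29} × {r, s}, {p27, p28, p29} × {r}, {p28, p29} × {r, s}, {p27, p28, p29} × {r, s}}; |τ_{X×Y}| = 14.

Enumerate products U × V with U ∈ τ_X, V ∈ τ_Y (deduplicated):
  ∅ × ∅ = {} (∅)
  {p28} × {r} = {(p28,r)}
  {p29} × {r} = {(p29,r)}
  {p28} × {r, s} = {(p28,r), (p28,s)}
  {p28, p29} × {r} = {(p28,r), (p29,r)}
  {p29} × {r, s} = {(p29,r), (p29,s)}
  {p27, p28, p29} × {r} = {(p27,r), (p28,r), (p29,r)}
  {p28, p29} × {r, s} = {(p28,r), (p28,s), (p29,r), (p29,s)}
  {p27, p28, p29} × {r, s} = {(p27,r), (p27,s), (p28,r), (p28,s), (p29,r), (p29,s)}
These 9 distinct sets form the basis B.
Close under arbitrary unions to get τ_{X×Y}; counting gives |τ_{X×Y}| = 14.
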